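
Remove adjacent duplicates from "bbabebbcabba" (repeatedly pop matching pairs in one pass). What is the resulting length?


Input: bbabebbcabba
Stack-based adjacent duplicate removal:
  Read 'b': push. Stack: b
  Read 'b': matches stack top 'b' => pop. Stack: (empty)
  Read 'a': push. Stack: a
  Read 'b': push. Stack: ab
  Read 'e': push. Stack: abe
  Read 'b': push. Stack: abeb
  Read 'b': matches stack top 'b' => pop. Stack: abe
  Read 'c': push. Stack: abec
  Read 'a': push. Stack: abeca
  Read 'b': push. Stack: abecab
  Read 'b': matches stack top 'b' => pop. Stack: abeca
  Read 'a': matches stack top 'a' => pop. Stack: abec
Final stack: "abec" (length 4)

4


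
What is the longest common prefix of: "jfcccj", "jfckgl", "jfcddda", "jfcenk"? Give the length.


Words: jfcccj, jfckgl, jfcddda, jfcenk
  Position 0: all 'j' => match
  Position 1: all 'f' => match
  Position 2: all 'c' => match
  Position 3: ('c', 'k', 'd', 'e') => mismatch, stop
LCP = "jfc" (length 3)

3


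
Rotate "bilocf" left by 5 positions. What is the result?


Input: "bilocf", rotate left by 5
First 5 characters: "biloc"
Remaining characters: "f"
Concatenate remaining + first: "f" + "biloc" = "fbiloc"

fbiloc


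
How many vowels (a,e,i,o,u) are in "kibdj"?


Input: kibdj
Checking each character:
  'k' at position 0: consonant
  'i' at position 1: vowel (running total: 1)
  'b' at position 2: consonant
  'd' at position 3: consonant
  'j' at position 4: consonant
Total vowels: 1

1


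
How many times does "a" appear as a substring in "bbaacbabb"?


Searching for "a" in "bbaacbabb"
Scanning each position:
  Position 0: "b" => no
  Position 1: "b" => no
  Position 2: "a" => MATCH
  Position 3: "a" => MATCH
  Position 4: "c" => no
  Position 5: "b" => no
  Position 6: "a" => MATCH
  Position 7: "b" => no
  Position 8: "b" => no
Total occurrences: 3

3


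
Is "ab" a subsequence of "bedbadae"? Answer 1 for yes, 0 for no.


Check if "ab" is a subsequence of "bedbadae"
Greedy scan:
  Position 0 ('b'): no match needed
  Position 1 ('e'): no match needed
  Position 2 ('d'): no match needed
  Position 3 ('b'): no match needed
  Position 4 ('a'): matches sub[0] = 'a'
  Position 5 ('d'): no match needed
  Position 6 ('a'): no match needed
  Position 7 ('e'): no match needed
Only matched 1/2 characters => not a subsequence

0


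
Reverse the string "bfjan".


Input: bfjan
Reading characters right to left:
  Position 4: 'n'
  Position 3: 'a'
  Position 2: 'j'
  Position 1: 'f'
  Position 0: 'b'
Reversed: najfb

najfb


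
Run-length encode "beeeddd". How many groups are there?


Input: beeeddd
Scanning for consecutive runs:
  Group 1: 'b' x 1 (positions 0-0)
  Group 2: 'e' x 3 (positions 1-3)
  Group 3: 'd' x 3 (positions 4-6)
Total groups: 3

3


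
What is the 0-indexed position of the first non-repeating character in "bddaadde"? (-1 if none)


Input: bddaadde
Character frequencies:
  'a': 2
  'b': 1
  'd': 4
  'e': 1
Scanning left to right for freq == 1:
  Position 0 ('b'): unique! => answer = 0

0


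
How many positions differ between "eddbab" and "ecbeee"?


Comparing "eddbab" and "ecbeee" position by position:
  Position 0: 'e' vs 'e' => same
  Position 1: 'd' vs 'c' => DIFFER
  Position 2: 'd' vs 'b' => DIFFER
  Position 3: 'b' vs 'e' => DIFFER
  Position 4: 'a' vs 'e' => DIFFER
  Position 5: 'b' vs 'e' => DIFFER
Positions that differ: 5

5


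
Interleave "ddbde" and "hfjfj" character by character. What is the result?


Interleaving "ddbde" and "hfjfj":
  Position 0: 'd' from first, 'h' from second => "dh"
  Position 1: 'd' from first, 'f' from second => "df"
  Position 2: 'b' from first, 'j' from second => "bj"
  Position 3: 'd' from first, 'f' from second => "df"
  Position 4: 'e' from first, 'j' from second => "ej"
Result: dhdfbjdfej

dhdfbjdfej


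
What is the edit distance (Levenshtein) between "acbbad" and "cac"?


Computing edit distance: "acbbad" -> "cac"
DP table:
           c    a    c
      0    1    2    3
  a   1    1    1    2
  c   2    1    2    1
  b   3    2    2    2
  b   4    3    3    3
  a   5    4    3    4
  d   6    5    4    4
Edit distance = dp[6][3] = 4

4


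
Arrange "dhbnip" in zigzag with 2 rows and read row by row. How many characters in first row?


Zigzag "dhbnip" into 2 rows:
Placing characters:
  'd' => row 0
  'h' => row 1
  'b' => row 0
  'n' => row 1
  'i' => row 0
  'p' => row 1
Rows:
  Row 0: "dbi"
  Row 1: "hnp"
First row length: 3

3


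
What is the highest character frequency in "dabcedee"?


Input: dabcedee
Character counts:
  'a': 1
  'b': 1
  'c': 1
  'd': 2
  'e': 3
Maximum frequency: 3

3


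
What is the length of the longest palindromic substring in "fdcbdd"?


Input: "fdcbdd"
Checking substrings for palindromes:
  [4:6] "dd" (len 2) => palindrome
Longest palindromic substring: "dd" with length 2

2


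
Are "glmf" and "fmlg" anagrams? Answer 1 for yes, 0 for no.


Strings: "glmf", "fmlg"
Sorted first:  fglm
Sorted second: fglm
Sorted forms match => anagrams

1


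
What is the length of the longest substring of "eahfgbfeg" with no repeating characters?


Input: "eahfgbfeg"
Sliding window (track last position of each char):
  Position 0 ('e'): window [0,0] length 1 -- new best
  Position 1 ('a'): window [0,1] length 2 -- new best
  Position 2 ('h'): window [0,2] length 3 -- new best
  Position 3 ('f'): window [0,3] length 4 -- new best
  Position 4 ('g'): window [0,4] length 5 -- new best
  Position 5 ('b'): window [0,5] length 6 -- new best
  Position 6 ('f'): repeat (last at 3), move window start to 4
  Position 6 ('f'): window [4,6] length 3
  Position 7 ('e'): window [4,7] length 4
  Position 8 ('g'): repeat (last at 4), move window start to 5
  Position 8 ('g'): window [5,8] length 4
Longest substring with no repeats: "eahfgb" with length 6

6


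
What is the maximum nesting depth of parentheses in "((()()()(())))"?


Input: "((()()()(())))"
Tracking depth:
  Position 0 '(': depth becomes 1
  Position 1 '(': depth becomes 2
  Position 2 '(': depth becomes 3
  Position 3 ')': depth becomes 2
  Position 4 '(': depth becomes 3
  Position 5 ')': depth becomes 2
  Position 6 '(': depth becomes 3
  Position 7 ')': depth becomes 2
  Position 8 '(': depth becomes 3
  Position 9 '(': depth becomes 4
  Position 10 ')': depth becomes 3
  Position 11 ')': depth becomes 2
  Position 12 ')': depth becomes 1
  Position 13 ')': depth becomes 0
Maximum depth reached: 4

4


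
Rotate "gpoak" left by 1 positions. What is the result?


Input: "gpoak", rotate left by 1
First 1 characters: "g"
Remaining characters: "poak"
Concatenate remaining + first: "poak" + "g" = "poakg"

poakg


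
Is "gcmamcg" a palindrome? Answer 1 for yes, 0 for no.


Input: gcmamcg
Reversed: gcmamcg
  Compare pos 0 ('g') with pos 6 ('g'): match
  Compare pos 1 ('c') with pos 5 ('c'): match
  Compare pos 2 ('m') with pos 4 ('m'): match
Result: palindrome

1


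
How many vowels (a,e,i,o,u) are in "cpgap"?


Input: cpgap
Checking each character:
  'c' at position 0: consonant
  'p' at position 1: consonant
  'g' at position 2: consonant
  'a' at position 3: vowel (running total: 1)
  'p' at position 4: consonant
Total vowels: 1

1


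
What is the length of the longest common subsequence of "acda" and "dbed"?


LCS of "acda" and "dbed"
DP table:
           d    b    e    d
      0    0    0    0    0
  a   0    0    0    0    0
  c   0    0    0    0    0
  d   0    1    1    1    1
  a   0    1    1    1    1
LCS length = dp[4][4] = 1

1


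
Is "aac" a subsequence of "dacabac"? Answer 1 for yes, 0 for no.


Check if "aac" is a subsequence of "dacabac"
Greedy scan:
  Position 0 ('d'): no match needed
  Position 1 ('a'): matches sub[0] = 'a'
  Position 2 ('c'): no match needed
  Position 3 ('a'): matches sub[1] = 'a'
  Position 4 ('b'): no match needed
  Position 5 ('a'): no match needed
  Position 6 ('c'): matches sub[2] = 'c'
All 3 characters matched => is a subsequence

1


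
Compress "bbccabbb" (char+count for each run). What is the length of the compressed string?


Input: bbccabbb
Runs:
  'b' x 2 => "b2"
  'c' x 2 => "c2"
  'a' x 1 => "a1"
  'b' x 3 => "b3"
Compressed: "b2c2a1b3"
Compressed length: 8

8


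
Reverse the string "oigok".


Input: oigok
Reading characters right to left:
  Position 4: 'k'
  Position 3: 'o'
  Position 2: 'g'
  Position 1: 'i'
  Position 0: 'o'
Reversed: kogio

kogio


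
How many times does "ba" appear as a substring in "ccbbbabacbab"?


Searching for "ba" in "ccbbbabacbab"
Scanning each position:
  Position 0: "cc" => no
  Position 1: "cb" => no
  Position 2: "bb" => no
  Position 3: "bb" => no
  Position 4: "ba" => MATCH
  Position 5: "ab" => no
  Position 6: "ba" => MATCH
  Position 7: "ac" => no
  Position 8: "cb" => no
  Position 9: "ba" => MATCH
  Position 10: "ab" => no
Total occurrences: 3

3


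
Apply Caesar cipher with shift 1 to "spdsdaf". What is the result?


Caesar cipher: shift "spdsdaf" by 1
  's' (pos 18) + 1 = pos 19 = 't'
  'p' (pos 15) + 1 = pos 16 = 'q'
  'd' (pos 3) + 1 = pos 4 = 'e'
  's' (pos 18) + 1 = pos 19 = 't'
  'd' (pos 3) + 1 = pos 4 = 'e'
  'a' (pos 0) + 1 = pos 1 = 'b'
  'f' (pos 5) + 1 = pos 6 = 'g'
Result: tqetebg

tqetebg


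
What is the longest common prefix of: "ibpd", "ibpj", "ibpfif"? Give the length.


Words: ibpd, ibpj, ibpfif
  Position 0: all 'i' => match
  Position 1: all 'b' => match
  Position 2: all 'p' => match
  Position 3: ('d', 'j', 'f') => mismatch, stop
LCP = "ibp" (length 3)

3


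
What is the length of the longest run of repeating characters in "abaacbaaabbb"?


Input: "abaacbaaabbb"
Scanning for longest run:
  Position 1 ('b'): new char, reset run to 1
  Position 2 ('a'): new char, reset run to 1
  Position 3 ('a'): continues run of 'a', length=2
  Position 4 ('c'): new char, reset run to 1
  Position 5 ('b'): new char, reset run to 1
  Position 6 ('a'): new char, reset run to 1
  Position 7 ('a'): continues run of 'a', length=2
  Position 8 ('a'): continues run of 'a', length=3
  Position 9 ('b'): new char, reset run to 1
  Position 10 ('b'): continues run of 'b', length=2
  Position 11 ('b'): continues run of 'b', length=3
Longest run: 'a' with length 3

3


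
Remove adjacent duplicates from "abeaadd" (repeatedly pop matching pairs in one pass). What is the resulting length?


Input: abeaadd
Stack-based adjacent duplicate removal:
  Read 'a': push. Stack: a
  Read 'b': push. Stack: ab
  Read 'e': push. Stack: abe
  Read 'a': push. Stack: abea
  Read 'a': matches stack top 'a' => pop. Stack: abe
  Read 'd': push. Stack: abed
  Read 'd': matches stack top 'd' => pop. Stack: abe
Final stack: "abe" (length 3)

3


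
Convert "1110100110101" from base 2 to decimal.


Input: "1110100110101" in base 2
Positional expansion:
  Digit '1' (value 1) x 2^12 = 4096
  Digit '1' (value 1) x 2^11 = 2048
  Digit '1' (value 1) x 2^10 = 1024
  Digit '0' (value 0) x 2^9 = 0
  Digit '1' (value 1) x 2^8 = 256
  Digit '0' (value 0) x 2^7 = 0
  Digit '0' (value 0) x 2^6 = 0
  Digit '1' (value 1) x 2^5 = 32
  Digit '1' (value 1) x 2^4 = 16
  Digit '0' (value 0) x 2^3 = 0
  Digit '1' (value 1) x 2^2 = 4
  Digit '0' (value 0) x 2^1 = 0
  Digit '1' (value 1) x 2^0 = 1
Sum = 7477

7477


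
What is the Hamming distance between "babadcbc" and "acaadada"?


Comparing "babadcbc" and "acaadada" position by position:
  Position 0: 'b' vs 'a' => differ
  Position 1: 'a' vs 'c' => differ
  Position 2: 'b' vs 'a' => differ
  Position 3: 'a' vs 'a' => same
  Position 4: 'd' vs 'd' => same
  Position 5: 'c' vs 'a' => differ
  Position 6: 'b' vs 'd' => differ
  Position 7: 'c' vs 'a' => differ
Total differences (Hamming distance): 6

6


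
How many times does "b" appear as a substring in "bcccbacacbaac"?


Searching for "b" in "bcccbacacbaac"
Scanning each position:
  Position 0: "b" => MATCH
  Position 1: "c" => no
  Position 2: "c" => no
  Position 3: "c" => no
  Position 4: "b" => MATCH
  Position 5: "a" => no
  Position 6: "c" => no
  Position 7: "a" => no
  Position 8: "c" => no
  Position 9: "b" => MATCH
  Position 10: "a" => no
  Position 11: "a" => no
  Position 12: "c" => no
Total occurrences: 3

3


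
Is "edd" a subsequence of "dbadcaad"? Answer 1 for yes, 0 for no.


Check if "edd" is a subsequence of "dbadcaad"
Greedy scan:
  Position 0 ('d'): no match needed
  Position 1 ('b'): no match needed
  Position 2 ('a'): no match needed
  Position 3 ('d'): no match needed
  Position 4 ('c'): no match needed
  Position 5 ('a'): no match needed
  Position 6 ('a'): no match needed
  Position 7 ('d'): no match needed
Only matched 0/3 characters => not a subsequence

0


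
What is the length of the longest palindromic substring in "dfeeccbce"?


Input: "dfeeccbce"
Checking substrings for palindromes:
  [5:8] "cbc" (len 3) => palindrome
  [2:4] "ee" (len 2) => palindrome
  [4:6] "cc" (len 2) => palindrome
Longest palindromic substring: "cbc" with length 3

3


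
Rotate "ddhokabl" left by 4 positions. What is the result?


Input: "ddhokabl", rotate left by 4
First 4 characters: "ddho"
Remaining characters: "kabl"
Concatenate remaining + first: "kabl" + "ddho" = "kablddho"

kablddho


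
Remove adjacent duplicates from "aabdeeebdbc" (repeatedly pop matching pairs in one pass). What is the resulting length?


Input: aabdeeebdbc
Stack-based adjacent duplicate removal:
  Read 'a': push. Stack: a
  Read 'a': matches stack top 'a' => pop. Stack: (empty)
  Read 'b': push. Stack: b
  Read 'd': push. Stack: bd
  Read 'e': push. Stack: bde
  Read 'e': matches stack top 'e' => pop. Stack: bd
  Read 'e': push. Stack: bde
  Read 'b': push. Stack: bdeb
  Read 'd': push. Stack: bdebd
  Read 'b': push. Stack: bdebdb
  Read 'c': push. Stack: bdebdbc
Final stack: "bdebdbc" (length 7)

7


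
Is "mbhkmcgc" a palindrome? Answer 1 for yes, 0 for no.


Input: mbhkmcgc
Reversed: cgcmkhbm
  Compare pos 0 ('m') with pos 7 ('c'): MISMATCH
  Compare pos 1 ('b') with pos 6 ('g'): MISMATCH
  Compare pos 2 ('h') with pos 5 ('c'): MISMATCH
  Compare pos 3 ('k') with pos 4 ('m'): MISMATCH
Result: not a palindrome

0


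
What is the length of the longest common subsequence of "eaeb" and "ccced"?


LCS of "eaeb" and "ccced"
DP table:
           c    c    c    e    d
      0    0    0    0    0    0
  e   0    0    0    0    1    1
  a   0    0    0    0    1    1
  e   0    0    0    0    1    1
  b   0    0    0    0    1    1
LCS length = dp[4][5] = 1

1


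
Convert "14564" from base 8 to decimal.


Input: "14564" in base 8
Positional expansion:
  Digit '1' (value 1) x 8^4 = 4096
  Digit '4' (value 4) x 8^3 = 2048
  Digit '5' (value 5) x 8^2 = 320
  Digit '6' (value 6) x 8^1 = 48
  Digit '4' (value 4) x 8^0 = 4
Sum = 6516

6516


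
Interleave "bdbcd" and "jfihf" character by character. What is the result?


Interleaving "bdbcd" and "jfihf":
  Position 0: 'b' from first, 'j' from second => "bj"
  Position 1: 'd' from first, 'f' from second => "df"
  Position 2: 'b' from first, 'i' from second => "bi"
  Position 3: 'c' from first, 'h' from second => "ch"
  Position 4: 'd' from first, 'f' from second => "df"
Result: bjdfbichdf

bjdfbichdf


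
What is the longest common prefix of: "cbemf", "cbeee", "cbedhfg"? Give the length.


Words: cbemf, cbeee, cbedhfg
  Position 0: all 'c' => match
  Position 1: all 'b' => match
  Position 2: all 'e' => match
  Position 3: ('m', 'e', 'd') => mismatch, stop
LCP = "cbe" (length 3)

3


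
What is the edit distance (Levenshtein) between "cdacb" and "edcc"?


Computing edit distance: "cdacb" -> "edcc"
DP table:
           e    d    c    c
      0    1    2    3    4
  c   1    1    2    2    3
  d   2    2    1    2    3
  a   3    3    2    2    3
  c   4    4    3    2    2
  b   5    5    4    3    3
Edit distance = dp[5][4] = 3

3


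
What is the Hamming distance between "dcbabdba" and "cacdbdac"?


Comparing "dcbabdba" and "cacdbdac" position by position:
  Position 0: 'd' vs 'c' => differ
  Position 1: 'c' vs 'a' => differ
  Position 2: 'b' vs 'c' => differ
  Position 3: 'a' vs 'd' => differ
  Position 4: 'b' vs 'b' => same
  Position 5: 'd' vs 'd' => same
  Position 6: 'b' vs 'a' => differ
  Position 7: 'a' vs 'c' => differ
Total differences (Hamming distance): 6

6


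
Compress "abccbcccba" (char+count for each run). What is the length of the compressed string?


Input: abccbcccba
Runs:
  'a' x 1 => "a1"
  'b' x 1 => "b1"
  'c' x 2 => "c2"
  'b' x 1 => "b1"
  'c' x 3 => "c3"
  'b' x 1 => "b1"
  'a' x 1 => "a1"
Compressed: "a1b1c2b1c3b1a1"
Compressed length: 14

14


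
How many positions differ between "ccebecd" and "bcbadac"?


Comparing "ccebecd" and "bcbadac" position by position:
  Position 0: 'c' vs 'b' => DIFFER
  Position 1: 'c' vs 'c' => same
  Position 2: 'e' vs 'b' => DIFFER
  Position 3: 'b' vs 'a' => DIFFER
  Position 4: 'e' vs 'd' => DIFFER
  Position 5: 'c' vs 'a' => DIFFER
  Position 6: 'd' vs 'c' => DIFFER
Positions that differ: 6

6


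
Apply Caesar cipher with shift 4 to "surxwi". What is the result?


Caesar cipher: shift "surxwi" by 4
  's' (pos 18) + 4 = pos 22 = 'w'
  'u' (pos 20) + 4 = pos 24 = 'y'
  'r' (pos 17) + 4 = pos 21 = 'v'
  'x' (pos 23) + 4 = pos 1 = 'b'
  'w' (pos 22) + 4 = pos 0 = 'a'
  'i' (pos 8) + 4 = pos 12 = 'm'
Result: wyvbam

wyvbam


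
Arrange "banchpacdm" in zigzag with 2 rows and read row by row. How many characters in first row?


Zigzag "banchpacdm" into 2 rows:
Placing characters:
  'b' => row 0
  'a' => row 1
  'n' => row 0
  'c' => row 1
  'h' => row 0
  'p' => row 1
  'a' => row 0
  'c' => row 1
  'd' => row 0
  'm' => row 1
Rows:
  Row 0: "bnhad"
  Row 1: "acpcm"
First row length: 5

5


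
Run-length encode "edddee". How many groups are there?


Input: edddee
Scanning for consecutive runs:
  Group 1: 'e' x 1 (positions 0-0)
  Group 2: 'd' x 3 (positions 1-3)
  Group 3: 'e' x 2 (positions 4-5)
Total groups: 3

3


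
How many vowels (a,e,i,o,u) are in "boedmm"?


Input: boedmm
Checking each character:
  'b' at position 0: consonant
  'o' at position 1: vowel (running total: 1)
  'e' at position 2: vowel (running total: 2)
  'd' at position 3: consonant
  'm' at position 4: consonant
  'm' at position 5: consonant
Total vowels: 2

2


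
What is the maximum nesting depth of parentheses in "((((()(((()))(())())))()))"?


Input: "((((()(((()))(())())))()))"
Tracking depth:
  Position 0 '(': depth becomes 1
  Position 1 '(': depth becomes 2
  Position 2 '(': depth becomes 3
  Position 3 '(': depth becomes 4
  Position 4 '(': depth becomes 5
  Position 5 ')': depth becomes 4
  Position 6 '(': depth becomes 5
  Position 7 '(': depth becomes 6
  Position 8 '(': depth becomes 7
  Position 9 '(': depth becomes 8
  Position 10 ')': depth becomes 7
  Position 11 ')': depth becomes 6
  Position 12 ')': depth becomes 5
  Position 13 '(': depth becomes 6
  Position 14 '(': depth becomes 7
  Position 15 ')': depth becomes 6
  Position 16 ')': depth becomes 5
  Position 17 '(': depth becomes 6
  Position 18 ')': depth becomes 5
  Position 19 ')': depth becomes 4
  Position 20 ')': depth becomes 3
  Position 21 ')': depth becomes 2
  Position 22 '(': depth becomes 3
  Position 23 ')': depth becomes 2
  Position 24 ')': depth becomes 1
  Position 25 ')': depth becomes 0
Maximum depth reached: 8

8


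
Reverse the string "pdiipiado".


Input: pdiipiado
Reading characters right to left:
  Position 8: 'o'
  Position 7: 'd'
  Position 6: 'a'
  Position 5: 'i'
  Position 4: 'p'
  Position 3: 'i'
  Position 2: 'i'
  Position 1: 'd'
  Position 0: 'p'
Reversed: odaipiidp

odaipiidp


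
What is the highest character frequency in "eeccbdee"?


Input: eeccbdee
Character counts:
  'b': 1
  'c': 2
  'd': 1
  'e': 4
Maximum frequency: 4

4


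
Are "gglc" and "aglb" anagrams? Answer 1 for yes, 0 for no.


Strings: "gglc", "aglb"
Sorted first:  cggl
Sorted second: abgl
Differ at position 0: 'c' vs 'a' => not anagrams

0


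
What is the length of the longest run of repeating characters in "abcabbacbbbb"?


Input: "abcabbacbbbb"
Scanning for longest run:
  Position 1 ('b'): new char, reset run to 1
  Position 2 ('c'): new char, reset run to 1
  Position 3 ('a'): new char, reset run to 1
  Position 4 ('b'): new char, reset run to 1
  Position 5 ('b'): continues run of 'b', length=2
  Position 6 ('a'): new char, reset run to 1
  Position 7 ('c'): new char, reset run to 1
  Position 8 ('b'): new char, reset run to 1
  Position 9 ('b'): continues run of 'b', length=2
  Position 10 ('b'): continues run of 'b', length=3
  Position 11 ('b'): continues run of 'b', length=4
Longest run: 'b' with length 4

4


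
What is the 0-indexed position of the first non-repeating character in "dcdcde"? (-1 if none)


Input: dcdcde
Character frequencies:
  'c': 2
  'd': 3
  'e': 1
Scanning left to right for freq == 1:
  Position 0 ('d'): freq=3, skip
  Position 1 ('c'): freq=2, skip
  Position 2 ('d'): freq=3, skip
  Position 3 ('c'): freq=2, skip
  Position 4 ('d'): freq=3, skip
  Position 5 ('e'): unique! => answer = 5

5


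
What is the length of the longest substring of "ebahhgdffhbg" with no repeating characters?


Input: "ebahhgdffhbg"
Sliding window (track last position of each char):
  Position 0 ('e'): window [0,0] length 1 -- new best
  Position 1 ('b'): window [0,1] length 2 -- new best
  Position 2 ('a'): window [0,2] length 3 -- new best
  Position 3 ('h'): window [0,3] length 4 -- new best
  Position 4 ('h'): repeat (last at 3), move window start to 4
  Position 4 ('h'): window [4,4] length 1
  Position 5 ('g'): window [4,5] length 2
  Position 6 ('d'): window [4,6] length 3
  Position 7 ('f'): window [4,7] length 4
  Position 8 ('f'): repeat (last at 7), move window start to 8
  Position 8 ('f'): window [8,8] length 1
  Position 9 ('h'): window [8,9] length 2
  Position 10 ('b'): window [8,10] length 3
  Position 11 ('g'): window [8,11] length 4
Longest substring with no repeats: "ebah" with length 4

4


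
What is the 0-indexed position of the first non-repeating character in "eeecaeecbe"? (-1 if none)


Input: eeecaeecbe
Character frequencies:
  'a': 1
  'b': 1
  'c': 2
  'e': 6
Scanning left to right for freq == 1:
  Position 0 ('e'): freq=6, skip
  Position 1 ('e'): freq=6, skip
  Position 2 ('e'): freq=6, skip
  Position 3 ('c'): freq=2, skip
  Position 4 ('a'): unique! => answer = 4

4


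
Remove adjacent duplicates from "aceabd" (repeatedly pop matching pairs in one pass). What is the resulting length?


Input: aceabd
Stack-based adjacent duplicate removal:
  Read 'a': push. Stack: a
  Read 'c': push. Stack: ac
  Read 'e': push. Stack: ace
  Read 'a': push. Stack: acea
  Read 'b': push. Stack: aceab
  Read 'd': push. Stack: aceabd
Final stack: "aceabd" (length 6)

6


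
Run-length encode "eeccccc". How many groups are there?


Input: eeccccc
Scanning for consecutive runs:
  Group 1: 'e' x 2 (positions 0-1)
  Group 2: 'c' x 5 (positions 2-6)
Total groups: 2

2


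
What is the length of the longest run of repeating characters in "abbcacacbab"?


Input: "abbcacacbab"
Scanning for longest run:
  Position 1 ('b'): new char, reset run to 1
  Position 2 ('b'): continues run of 'b', length=2
  Position 3 ('c'): new char, reset run to 1
  Position 4 ('a'): new char, reset run to 1
  Position 5 ('c'): new char, reset run to 1
  Position 6 ('a'): new char, reset run to 1
  Position 7 ('c'): new char, reset run to 1
  Position 8 ('b'): new char, reset run to 1
  Position 9 ('a'): new char, reset run to 1
  Position 10 ('b'): new char, reset run to 1
Longest run: 'b' with length 2

2


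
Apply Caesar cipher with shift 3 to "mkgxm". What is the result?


Caesar cipher: shift "mkgxm" by 3
  'm' (pos 12) + 3 = pos 15 = 'p'
  'k' (pos 10) + 3 = pos 13 = 'n'
  'g' (pos 6) + 3 = pos 9 = 'j'
  'x' (pos 23) + 3 = pos 0 = 'a'
  'm' (pos 12) + 3 = pos 15 = 'p'
Result: pnjap

pnjap


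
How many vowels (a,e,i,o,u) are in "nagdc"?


Input: nagdc
Checking each character:
  'n' at position 0: consonant
  'a' at position 1: vowel (running total: 1)
  'g' at position 2: consonant
  'd' at position 3: consonant
  'c' at position 4: consonant
Total vowels: 1

1


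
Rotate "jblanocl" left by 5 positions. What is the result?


Input: "jblanocl", rotate left by 5
First 5 characters: "jblan"
Remaining characters: "ocl"
Concatenate remaining + first: "ocl" + "jblan" = "ocljblan"

ocljblan


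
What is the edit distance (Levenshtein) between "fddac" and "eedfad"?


Computing edit distance: "fddac" -> "eedfad"
DP table:
           e    e    d    f    a    d
      0    1    2    3    4    5    6
  f   1    1    2    3    3    4    5
  d   2    2    2    2    3    4    4
  d   3    3    3    2    3    4    4
  a   4    4    4    3    3    3    4
  c   5    5    5    4    4    4    4
Edit distance = dp[5][6] = 4

4


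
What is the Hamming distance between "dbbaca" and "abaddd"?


Comparing "dbbaca" and "abaddd" position by position:
  Position 0: 'd' vs 'a' => differ
  Position 1: 'b' vs 'b' => same
  Position 2: 'b' vs 'a' => differ
  Position 3: 'a' vs 'd' => differ
  Position 4: 'c' vs 'd' => differ
  Position 5: 'a' vs 'd' => differ
Total differences (Hamming distance): 5

5


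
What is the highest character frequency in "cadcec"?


Input: cadcec
Character counts:
  'a': 1
  'c': 3
  'd': 1
  'e': 1
Maximum frequency: 3

3


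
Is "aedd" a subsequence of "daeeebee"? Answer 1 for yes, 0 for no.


Check if "aedd" is a subsequence of "daeeebee"
Greedy scan:
  Position 0 ('d'): no match needed
  Position 1 ('a'): matches sub[0] = 'a'
  Position 2 ('e'): matches sub[1] = 'e'
  Position 3 ('e'): no match needed
  Position 4 ('e'): no match needed
  Position 5 ('b'): no match needed
  Position 6 ('e'): no match needed
  Position 7 ('e'): no match needed
Only matched 2/4 characters => not a subsequence

0


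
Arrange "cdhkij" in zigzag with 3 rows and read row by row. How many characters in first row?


Zigzag "cdhkij" into 3 rows:
Placing characters:
  'c' => row 0
  'd' => row 1
  'h' => row 2
  'k' => row 1
  'i' => row 0
  'j' => row 1
Rows:
  Row 0: "ci"
  Row 1: "dkj"
  Row 2: "h"
First row length: 2

2


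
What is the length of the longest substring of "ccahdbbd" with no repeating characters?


Input: "ccahdbbd"
Sliding window (track last position of each char):
  Position 0 ('c'): window [0,0] length 1 -- new best
  Position 1 ('c'): repeat (last at 0), move window start to 1
  Position 1 ('c'): window [1,1] length 1
  Position 2 ('a'): window [1,2] length 2 -- new best
  Position 3 ('h'): window [1,3] length 3 -- new best
  Position 4 ('d'): window [1,4] length 4 -- new best
  Position 5 ('b'): window [1,5] length 5 -- new best
  Position 6 ('b'): repeat (last at 5), move window start to 6
  Position 6 ('b'): window [6,6] length 1
  Position 7 ('d'): window [6,7] length 2
Longest substring with no repeats: "cahdb" with length 5

5


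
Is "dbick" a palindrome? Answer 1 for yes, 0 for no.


Input: dbick
Reversed: kcibd
  Compare pos 0 ('d') with pos 4 ('k'): MISMATCH
  Compare pos 1 ('b') with pos 3 ('c'): MISMATCH
Result: not a palindrome

0


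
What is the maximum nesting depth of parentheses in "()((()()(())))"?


Input: "()((()()(())))"
Tracking depth:
  Position 0 '(': depth becomes 1
  Position 1 ')': depth becomes 0
  Position 2 '(': depth becomes 1
  Position 3 '(': depth becomes 2
  Position 4 '(': depth becomes 3
  Position 5 ')': depth becomes 2
  Position 6 '(': depth becomes 3
  Position 7 ')': depth becomes 2
  Position 8 '(': depth becomes 3
  Position 9 '(': depth becomes 4
  Position 10 ')': depth becomes 3
  Position 11 ')': depth becomes 2
  Position 12 ')': depth becomes 1
  Position 13 ')': depth becomes 0
Maximum depth reached: 4

4


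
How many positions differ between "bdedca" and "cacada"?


Comparing "bdedca" and "cacada" position by position:
  Position 0: 'b' vs 'c' => DIFFER
  Position 1: 'd' vs 'a' => DIFFER
  Position 2: 'e' vs 'c' => DIFFER
  Position 3: 'd' vs 'a' => DIFFER
  Position 4: 'c' vs 'd' => DIFFER
  Position 5: 'a' vs 'a' => same
Positions that differ: 5

5


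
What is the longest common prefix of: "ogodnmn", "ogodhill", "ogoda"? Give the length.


Words: ogodnmn, ogodhill, ogoda
  Position 0: all 'o' => match
  Position 1: all 'g' => match
  Position 2: all 'o' => match
  Position 3: all 'd' => match
  Position 4: ('n', 'h', 'a') => mismatch, stop
LCP = "ogod" (length 4)

4


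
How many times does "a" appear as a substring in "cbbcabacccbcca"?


Searching for "a" in "cbbcabacccbcca"
Scanning each position:
  Position 0: "c" => no
  Position 1: "b" => no
  Position 2: "b" => no
  Position 3: "c" => no
  Position 4: "a" => MATCH
  Position 5: "b" => no
  Position 6: "a" => MATCH
  Position 7: "c" => no
  Position 8: "c" => no
  Position 9: "c" => no
  Position 10: "b" => no
  Position 11: "c" => no
  Position 12: "c" => no
  Position 13: "a" => MATCH
Total occurrences: 3

3


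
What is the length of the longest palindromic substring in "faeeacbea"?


Input: "faeeacbea"
Checking substrings for palindromes:
  [1:5] "aeea" (len 4) => palindrome
  [2:4] "ee" (len 2) => palindrome
Longest palindromic substring: "aeea" with length 4

4


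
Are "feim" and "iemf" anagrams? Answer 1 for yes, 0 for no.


Strings: "feim", "iemf"
Sorted first:  efim
Sorted second: efim
Sorted forms match => anagrams

1


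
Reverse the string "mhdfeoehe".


Input: mhdfeoehe
Reading characters right to left:
  Position 8: 'e'
  Position 7: 'h'
  Position 6: 'e'
  Position 5: 'o'
  Position 4: 'e'
  Position 3: 'f'
  Position 2: 'd'
  Position 1: 'h'
  Position 0: 'm'
Reversed: eheoefdhm

eheoefdhm


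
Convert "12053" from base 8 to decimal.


Input: "12053" in base 8
Positional expansion:
  Digit '1' (value 1) x 8^4 = 4096
  Digit '2' (value 2) x 8^3 = 1024
  Digit '0' (value 0) x 8^2 = 0
  Digit '5' (value 5) x 8^1 = 40
  Digit '3' (value 3) x 8^0 = 3
Sum = 5163

5163


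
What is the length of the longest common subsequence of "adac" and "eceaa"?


LCS of "adac" and "eceaa"
DP table:
           e    c    e    a    a
      0    0    0    0    0    0
  a   0    0    0    0    1    1
  d   0    0    0    0    1    1
  a   0    0    0    0    1    2
  c   0    0    1    1    1    2
LCS length = dp[4][5] = 2

2


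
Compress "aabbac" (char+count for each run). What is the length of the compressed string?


Input: aabbac
Runs:
  'a' x 2 => "a2"
  'b' x 2 => "b2"
  'a' x 1 => "a1"
  'c' x 1 => "c1"
Compressed: "a2b2a1c1"
Compressed length: 8

8


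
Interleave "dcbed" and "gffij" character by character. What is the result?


Interleaving "dcbed" and "gffij":
  Position 0: 'd' from first, 'g' from second => "dg"
  Position 1: 'c' from first, 'f' from second => "cf"
  Position 2: 'b' from first, 'f' from second => "bf"
  Position 3: 'e' from first, 'i' from second => "ei"
  Position 4: 'd' from first, 'j' from second => "dj"
Result: dgcfbfeidj

dgcfbfeidj


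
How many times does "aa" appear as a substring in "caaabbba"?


Searching for "aa" in "caaabbba"
Scanning each position:
  Position 0: "ca" => no
  Position 1: "aa" => MATCH
  Position 2: "aa" => MATCH
  Position 3: "ab" => no
  Position 4: "bb" => no
  Position 5: "bb" => no
  Position 6: "ba" => no
Total occurrences: 2

2


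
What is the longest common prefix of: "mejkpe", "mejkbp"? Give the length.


Words: mejkpe, mejkbp
  Position 0: all 'm' => match
  Position 1: all 'e' => match
  Position 2: all 'j' => match
  Position 3: all 'k' => match
  Position 4: ('p', 'b') => mismatch, stop
LCP = "mejk" (length 4)

4


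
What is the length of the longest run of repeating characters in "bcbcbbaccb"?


Input: "bcbcbbaccb"
Scanning for longest run:
  Position 1 ('c'): new char, reset run to 1
  Position 2 ('b'): new char, reset run to 1
  Position 3 ('c'): new char, reset run to 1
  Position 4 ('b'): new char, reset run to 1
  Position 5 ('b'): continues run of 'b', length=2
  Position 6 ('a'): new char, reset run to 1
  Position 7 ('c'): new char, reset run to 1
  Position 8 ('c'): continues run of 'c', length=2
  Position 9 ('b'): new char, reset run to 1
Longest run: 'b' with length 2

2


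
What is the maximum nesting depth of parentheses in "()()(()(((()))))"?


Input: "()()(()(((()))))"
Tracking depth:
  Position 0 '(': depth becomes 1
  Position 1 ')': depth becomes 0
  Position 2 '(': depth becomes 1
  Position 3 ')': depth becomes 0
  Position 4 '(': depth becomes 1
  Position 5 '(': depth becomes 2
  Position 6 ')': depth becomes 1
  Position 7 '(': depth becomes 2
  Position 8 '(': depth becomes 3
  Position 9 '(': depth becomes 4
  Position 10 '(': depth becomes 5
  Position 11 ')': depth becomes 4
  Position 12 ')': depth becomes 3
  Position 13 ')': depth becomes 2
  Position 14 ')': depth becomes 1
  Position 15 ')': depth becomes 0
Maximum depth reached: 5

5


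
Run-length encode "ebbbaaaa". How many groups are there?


Input: ebbbaaaa
Scanning for consecutive runs:
  Group 1: 'e' x 1 (positions 0-0)
  Group 2: 'b' x 3 (positions 1-3)
  Group 3: 'a' x 4 (positions 4-7)
Total groups: 3

3


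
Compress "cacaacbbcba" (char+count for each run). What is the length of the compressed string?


Input: cacaacbbcba
Runs:
  'c' x 1 => "c1"
  'a' x 1 => "a1"
  'c' x 1 => "c1"
  'a' x 2 => "a2"
  'c' x 1 => "c1"
  'b' x 2 => "b2"
  'c' x 1 => "c1"
  'b' x 1 => "b1"
  'a' x 1 => "a1"
Compressed: "c1a1c1a2c1b2c1b1a1"
Compressed length: 18

18


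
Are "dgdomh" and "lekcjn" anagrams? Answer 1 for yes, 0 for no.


Strings: "dgdomh", "lekcjn"
Sorted first:  ddghmo
Sorted second: cejkln
Differ at position 0: 'd' vs 'c' => not anagrams

0


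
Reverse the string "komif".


Input: komif
Reading characters right to left:
  Position 4: 'f'
  Position 3: 'i'
  Position 2: 'm'
  Position 1: 'o'
  Position 0: 'k'
Reversed: fimok

fimok


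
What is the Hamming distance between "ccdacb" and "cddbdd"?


Comparing "ccdacb" and "cddbdd" position by position:
  Position 0: 'c' vs 'c' => same
  Position 1: 'c' vs 'd' => differ
  Position 2: 'd' vs 'd' => same
  Position 3: 'a' vs 'b' => differ
  Position 4: 'c' vs 'd' => differ
  Position 5: 'b' vs 'd' => differ
Total differences (Hamming distance): 4

4


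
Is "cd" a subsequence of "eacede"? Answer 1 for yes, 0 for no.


Check if "cd" is a subsequence of "eacede"
Greedy scan:
  Position 0 ('e'): no match needed
  Position 1 ('a'): no match needed
  Position 2 ('c'): matches sub[0] = 'c'
  Position 3 ('e'): no match needed
  Position 4 ('d'): matches sub[1] = 'd'
  Position 5 ('e'): no match needed
All 2 characters matched => is a subsequence

1


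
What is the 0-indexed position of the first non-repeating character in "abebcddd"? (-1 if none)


Input: abebcddd
Character frequencies:
  'a': 1
  'b': 2
  'c': 1
  'd': 3
  'e': 1
Scanning left to right for freq == 1:
  Position 0 ('a'): unique! => answer = 0

0


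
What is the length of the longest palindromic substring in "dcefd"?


Input: "dcefd"
Checking substrings for palindromes:
  No multi-char palindromic substrings found
Longest palindromic substring: "d" with length 1

1


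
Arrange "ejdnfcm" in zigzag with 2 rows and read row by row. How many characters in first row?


Zigzag "ejdnfcm" into 2 rows:
Placing characters:
  'e' => row 0
  'j' => row 1
  'd' => row 0
  'n' => row 1
  'f' => row 0
  'c' => row 1
  'm' => row 0
Rows:
  Row 0: "edfm"
  Row 1: "jnc"
First row length: 4

4


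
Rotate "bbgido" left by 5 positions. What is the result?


Input: "bbgido", rotate left by 5
First 5 characters: "bbgid"
Remaining characters: "o"
Concatenate remaining + first: "o" + "bbgid" = "obbgid"

obbgid


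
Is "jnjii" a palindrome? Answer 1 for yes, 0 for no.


Input: jnjii
Reversed: iijnj
  Compare pos 0 ('j') with pos 4 ('i'): MISMATCH
  Compare pos 1 ('n') with pos 3 ('i'): MISMATCH
Result: not a palindrome

0


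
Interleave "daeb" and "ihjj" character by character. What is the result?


Interleaving "daeb" and "ihjj":
  Position 0: 'd' from first, 'i' from second => "di"
  Position 1: 'a' from first, 'h' from second => "ah"
  Position 2: 'e' from first, 'j' from second => "ej"
  Position 3: 'b' from first, 'j' from second => "bj"
Result: diahejbj

diahejbj


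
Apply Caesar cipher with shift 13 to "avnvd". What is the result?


Caesar cipher: shift "avnvd" by 13
  'a' (pos 0) + 13 = pos 13 = 'n'
  'v' (pos 21) + 13 = pos 8 = 'i'
  'n' (pos 13) + 13 = pos 0 = 'a'
  'v' (pos 21) + 13 = pos 8 = 'i'
  'd' (pos 3) + 13 = pos 16 = 'q'
Result: niaiq

niaiq


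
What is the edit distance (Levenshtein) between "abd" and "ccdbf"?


Computing edit distance: "abd" -> "ccdbf"
DP table:
           c    c    d    b    f
      0    1    2    3    4    5
  a   1    1    2    3    4    5
  b   2    2    2    3    3    4
  d   3    3    3    2    3    4
Edit distance = dp[3][5] = 4

4


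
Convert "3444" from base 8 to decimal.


Input: "3444" in base 8
Positional expansion:
  Digit '3' (value 3) x 8^3 = 1536
  Digit '4' (value 4) x 8^2 = 256
  Digit '4' (value 4) x 8^1 = 32
  Digit '4' (value 4) x 8^0 = 4
Sum = 1828

1828


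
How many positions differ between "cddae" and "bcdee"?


Comparing "cddae" and "bcdee" position by position:
  Position 0: 'c' vs 'b' => DIFFER
  Position 1: 'd' vs 'c' => DIFFER
  Position 2: 'd' vs 'd' => same
  Position 3: 'a' vs 'e' => DIFFER
  Position 4: 'e' vs 'e' => same
Positions that differ: 3

3


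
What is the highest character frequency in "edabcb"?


Input: edabcb
Character counts:
  'a': 1
  'b': 2
  'c': 1
  'd': 1
  'e': 1
Maximum frequency: 2

2


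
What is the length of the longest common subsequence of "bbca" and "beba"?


LCS of "bbca" and "beba"
DP table:
           b    e    b    a
      0    0    0    0    0
  b   0    1    1    1    1
  b   0    1    1    2    2
  c   0    1    1    2    2
  a   0    1    1    2    3
LCS length = dp[4][4] = 3

3


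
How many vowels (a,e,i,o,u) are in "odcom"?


Input: odcom
Checking each character:
  'o' at position 0: vowel (running total: 1)
  'd' at position 1: consonant
  'c' at position 2: consonant
  'o' at position 3: vowel (running total: 2)
  'm' at position 4: consonant
Total vowels: 2

2


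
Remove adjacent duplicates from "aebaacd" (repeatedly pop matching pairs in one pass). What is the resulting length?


Input: aebaacd
Stack-based adjacent duplicate removal:
  Read 'a': push. Stack: a
  Read 'e': push. Stack: ae
  Read 'b': push. Stack: aeb
  Read 'a': push. Stack: aeba
  Read 'a': matches stack top 'a' => pop. Stack: aeb
  Read 'c': push. Stack: aebc
  Read 'd': push. Stack: aebcd
Final stack: "aebcd" (length 5)

5


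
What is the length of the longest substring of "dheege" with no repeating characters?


Input: "dheege"
Sliding window (track last position of each char):
  Position 0 ('d'): window [0,0] length 1 -- new best
  Position 1 ('h'): window [0,1] length 2 -- new best
  Position 2 ('e'): window [0,2] length 3 -- new best
  Position 3 ('e'): repeat (last at 2), move window start to 3
  Position 3 ('e'): window [3,3] length 1
  Position 4 ('g'): window [3,4] length 2
  Position 5 ('e'): repeat (last at 3), move window start to 4
  Position 5 ('e'): window [4,5] length 2
Longest substring with no repeats: "dhe" with length 3

3


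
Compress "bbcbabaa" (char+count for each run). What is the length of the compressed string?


Input: bbcbabaa
Runs:
  'b' x 2 => "b2"
  'c' x 1 => "c1"
  'b' x 1 => "b1"
  'a' x 1 => "a1"
  'b' x 1 => "b1"
  'a' x 2 => "a2"
Compressed: "b2c1b1a1b1a2"
Compressed length: 12

12


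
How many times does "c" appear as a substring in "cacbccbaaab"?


Searching for "c" in "cacbccbaaab"
Scanning each position:
  Position 0: "c" => MATCH
  Position 1: "a" => no
  Position 2: "c" => MATCH
  Position 3: "b" => no
  Position 4: "c" => MATCH
  Position 5: "c" => MATCH
  Position 6: "b" => no
  Position 7: "a" => no
  Position 8: "a" => no
  Position 9: "a" => no
  Position 10: "b" => no
Total occurrences: 4

4
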